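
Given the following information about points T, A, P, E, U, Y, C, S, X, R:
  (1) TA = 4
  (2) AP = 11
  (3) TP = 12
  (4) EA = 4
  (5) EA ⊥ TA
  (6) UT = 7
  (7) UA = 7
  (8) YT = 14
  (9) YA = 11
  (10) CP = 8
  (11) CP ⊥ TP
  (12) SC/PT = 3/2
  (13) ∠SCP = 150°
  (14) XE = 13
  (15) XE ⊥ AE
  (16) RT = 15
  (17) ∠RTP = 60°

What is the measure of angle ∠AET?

Step 1: By the law of cosines on triangle EAT: ET² = 4² + 4² − 2·4·4·cos(90°) = 32, so ET = 4·√2.
Step 2: By the inverse law of cosines on triangle AET: cos(∠AET) = (4² + (4·√2)² − 4²) / (2·4·4·√2) = 32/45.25 = 0.7071, so ∠AET = 45°.

Therefore, the measure of angle ∠AET = 45°.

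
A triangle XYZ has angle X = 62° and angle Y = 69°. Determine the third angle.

The interior angles sum to 180°: angle Z = 180 - 62 - 69 = 49°.
The triangle is acute (angles 62°, 69°, 49°).

49 degrees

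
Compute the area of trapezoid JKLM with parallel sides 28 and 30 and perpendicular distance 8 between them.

Area = (28 + 30) * 8 / 2 = 464 / 2 = 232

232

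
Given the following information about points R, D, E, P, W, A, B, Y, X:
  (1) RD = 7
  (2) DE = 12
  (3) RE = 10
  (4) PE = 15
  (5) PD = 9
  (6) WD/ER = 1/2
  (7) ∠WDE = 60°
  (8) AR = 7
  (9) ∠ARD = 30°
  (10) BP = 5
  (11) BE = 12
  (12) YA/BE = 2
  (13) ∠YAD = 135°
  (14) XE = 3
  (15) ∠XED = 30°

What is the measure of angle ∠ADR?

Step 1: By the law of cosines on triangle DRA: DA² = 7² + 7² − 2·7·7·cos(30°) = 13.13, so DA ≈ 3.62.
Step 2: By the inverse law of cosines on triangle ADR: cos(∠ADR) = (3.62² + 7² − 7²) / (2·3.62·7) = 13.13/50.73 = 0.2588, so ∠ADR = 75°.

Therefore, the measure of angle ∠ADR = 75°.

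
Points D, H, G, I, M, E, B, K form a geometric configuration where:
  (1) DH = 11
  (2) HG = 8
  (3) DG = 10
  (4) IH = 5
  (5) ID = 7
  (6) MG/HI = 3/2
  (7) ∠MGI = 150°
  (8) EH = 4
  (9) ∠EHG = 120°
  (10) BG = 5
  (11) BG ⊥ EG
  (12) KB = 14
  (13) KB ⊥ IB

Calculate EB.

Step 1: By the law of cosines on triangle EHG: EG² = 4² + 8² − 2·4·8·cos(120°) = 112, so EG = 4·√7.
Step 2: By the law of cosines on triangle EGB: EB² = (4·√7)² + 5² − 2·4·√7·5·cos(90°) = 137, so EB = √137.

Therefore, the length of EB = √137.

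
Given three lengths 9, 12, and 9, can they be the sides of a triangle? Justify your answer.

For three segments to close into a triangle, no single side can be as long as the other two combined.
The longest side is 12, and 9 + 9 = 18 > 12.
A triangle can be formed.

Yes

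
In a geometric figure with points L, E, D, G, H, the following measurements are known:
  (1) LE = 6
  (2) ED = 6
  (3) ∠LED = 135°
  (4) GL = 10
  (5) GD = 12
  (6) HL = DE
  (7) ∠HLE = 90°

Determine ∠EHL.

From the given relations: HL = DE = 6.
Step 1: By the law of cosines on triangle HLE: HE² = 6² + 6² − 2·6·6·cos(90°) = 72, so HE = 6·√2.
Step 2: By the inverse law of cosines on triangle EHL: cos(∠EHL) = ((6·√2)² + 6² − 6²) / (2·6·√2·6) = 72/101.82 = 0.7071, so ∠EHL = 45°.

Therefore, the measure of angle ∠EHL = 45°.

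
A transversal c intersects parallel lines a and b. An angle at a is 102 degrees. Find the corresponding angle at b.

When a transversal crosses parallel lines, angles in the same position at each intersection are called corresponding angles.
These are always equal, so the answer is 102 degrees.

102 degrees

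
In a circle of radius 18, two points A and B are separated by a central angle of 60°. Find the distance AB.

Chord = 2(18) sin(30°) = 18

18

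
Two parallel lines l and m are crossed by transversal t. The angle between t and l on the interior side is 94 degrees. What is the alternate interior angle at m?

Alternate interior angles lie on opposite sides of the transversal, between the parallel lines.
By the alternate interior angle theorem, they are equal: 94 degrees.

94 degrees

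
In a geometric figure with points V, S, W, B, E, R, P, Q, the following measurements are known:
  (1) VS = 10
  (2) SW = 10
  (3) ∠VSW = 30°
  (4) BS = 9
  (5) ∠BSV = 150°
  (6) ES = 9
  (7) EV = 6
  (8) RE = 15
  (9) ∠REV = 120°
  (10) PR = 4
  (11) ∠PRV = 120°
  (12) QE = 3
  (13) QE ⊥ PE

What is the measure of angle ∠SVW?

Step 1: By the law of cosines on triangle VSW: VW² = 10² + 10² − 2·10·10·cos(30°) = 26.79, so VW ≈ 5.18.
Step 2: By the inverse law of cosines on triangle SVW: cos(∠SVW) = (10² + 5.18² − 10²) / (2·10·5.18) = 26.79/103.53 = 0.2588, so ∠SVW = 75°.

Therefore, the measure of angle ∠SVW = 75°.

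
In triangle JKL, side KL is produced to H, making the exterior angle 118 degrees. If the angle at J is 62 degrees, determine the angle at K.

angle K = 118 - 62 = 56 degrees (exterior angle theorem).

56 degrees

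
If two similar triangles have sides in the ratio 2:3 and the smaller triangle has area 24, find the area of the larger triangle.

The ratio of areas of similar triangles = (side ratio)^2.
Side ratio = 2:3, so area ratio = 4:9.
Area of the larger triangle / Area of the smaller triangle = 9/4
Area of the larger triangle = 24 * 9/4 = 54

54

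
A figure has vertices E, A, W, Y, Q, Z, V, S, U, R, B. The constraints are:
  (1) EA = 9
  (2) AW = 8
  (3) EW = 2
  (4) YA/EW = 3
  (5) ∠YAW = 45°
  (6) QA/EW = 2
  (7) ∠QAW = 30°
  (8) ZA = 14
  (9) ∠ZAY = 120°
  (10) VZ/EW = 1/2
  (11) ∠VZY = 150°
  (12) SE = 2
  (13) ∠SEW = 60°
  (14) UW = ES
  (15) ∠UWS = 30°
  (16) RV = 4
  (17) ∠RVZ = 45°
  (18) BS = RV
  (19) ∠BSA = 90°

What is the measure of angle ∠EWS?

Step 1: By the law of cosines on triangle WES: WS² = 2² + 2² − 2·2·2·cos(60°) = 4, so WS = 2.
Step 2: By the inverse law of cosines on triangle EWS: cos(∠EWS) = (2² + 2² − 2²) / (2·2·2) = 4/8 = 0.5, so ∠EWS = 60°.

Therefore, the measure of angle ∠EWS = 60°.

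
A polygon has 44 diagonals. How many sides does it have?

Using d = n(n - 3)/2, we solve 44 = n(n - 3)/2.
So n(n - 3) = 88.
Testing n = 11: 11 * 8 = 88 = 88. Correct.
The polygon has 11 sides.

11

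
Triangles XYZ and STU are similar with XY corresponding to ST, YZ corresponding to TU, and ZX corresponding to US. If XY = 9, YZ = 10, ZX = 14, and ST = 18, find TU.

Similar triangles have proportional sides. Setting up the proportion:
ST / XY = TU / YZ
18 / 9 = TU / 10
TU = 10 * 18 / 9 = 20.

20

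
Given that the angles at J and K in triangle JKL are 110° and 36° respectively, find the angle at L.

Let angle L = x. Then 110 + 36 + x = 180.
x = 180 - 146 = 34 degrees.

34 degrees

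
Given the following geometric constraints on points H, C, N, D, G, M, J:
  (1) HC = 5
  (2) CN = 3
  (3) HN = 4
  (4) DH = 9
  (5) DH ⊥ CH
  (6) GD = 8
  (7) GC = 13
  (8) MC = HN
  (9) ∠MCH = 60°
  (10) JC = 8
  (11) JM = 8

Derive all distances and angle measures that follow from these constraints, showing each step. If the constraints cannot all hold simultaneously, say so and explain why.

The constraints are consistent.

From the given relations:
  MC = HN = 4

Step 1: From HC = 5, CM = 4, and ∠HCM = 60°, by the law of cosines:
  HM² = HC² + CM² - 2·HC·CM·cos(60°) = 25 + 16 - 20 = 21
  HM = √21

Step 2: From CH = 5, HD = 9, and ∠CHD = 90°, by the law of cosines:
  CD² = CH² + HD² - 2·CH·HD·cos(90°) = 25 + 81 - 0 = 106
  CD = √106

Step 3: From HC = 5, HN = 4, CN = 3, by the inverse law of cosines:
  cos(∠CHN) = (HC² + HN² - CN²) / (2·HC·HN)
  ∠CHN = 36.87°

Step 4: From CH = 5, CN = 3, HN = 4, by the inverse law of cosines:
  cos(∠HCN) = (CH² + CN² - HN²) / (2·CH·CN)
  ∠HCN = 53.13°

Step 5: From CJ = 8, CM = 4, JM = 8, by the inverse law of cosines:
  cos(∠JCM) = (CJ² + CM² - JM²) / (2·CJ·CM)
  ∠JCM = 75.52°

Step 6: From NC = 3, NH = 4, CH = 5, by the inverse law of cosines:
  cos(∠CNH) = (NC² + NH² - CH²) / (2·NC·NH)
  ∠CNH = 90°

Step 7: From MC = 4, MJ = 8, CJ = 8, by the inverse law of cosines:
  cos(∠CMJ) = (MC² + MJ² - CJ²) / (2·MC·MJ)
  ∠CMJ = 75.52°

Step 8: From JC = 8, JM = 8, CM = 4, by the inverse law of cosines:
  cos(∠CJM) = (JC² + JM² - CM²) / (2·JC·JM)
  ∠CJM = 28.96°

Step 9: From HC = 5, HM = √21, CM = 4, by the inverse law of cosines:
  cos(∠CHM) = (HC² + HM² - CM²) / (2·HC·HM)
  ∠CHM = 49.11°

Step 10: From CD = √106, CG = 13, DG = 8, by the inverse law of cosines:
  cos(∠DCG) = (CD² + CG² - DG²) / (2·CD·CG)
  ∠DCG = 37.98°

Step 11: From CD = √106, CH = 5, DH = 9, by the inverse law of cosines:
  cos(∠DCH) = (CD² + CH² - DH²) / (2·CD·CH)
  ∠DCH = 60.95°

Step 12: From DC = √106, DG = 8, CG = 13, by the inverse law of cosines:
  cos(∠CDG) = (DC² + DG² - CG²) / (2·DC·DG)
  ∠CDG = 89.65°

Step 13: From DC = √106, DH = 9, CH = 5, by the inverse law of cosines:
  cos(∠CDH) = (DC² + DH² - CH²) / (2·DC·DH)
  ∠CDH = 29.05°

Step 14: From GC = 13, GD = 8, CD = √106, by the inverse law of cosines:
  cos(∠CGD) = (GC² + GD² - CD²) / (2·GC·GD)
  ∠CGD = 52.37°

Step 15: From MC = 4, MH = √21, CH = 5, by the inverse law of cosines:
  cos(∠CMH) = (MC² + MH² - CH²) / (2·MC·MH)
  ∠CMH = 70.89°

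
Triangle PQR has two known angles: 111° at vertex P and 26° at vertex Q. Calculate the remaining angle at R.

Let angle R = x. Then 111 + 26 + x = 180.
x = 180 - 137 = 43 degrees.

43 degrees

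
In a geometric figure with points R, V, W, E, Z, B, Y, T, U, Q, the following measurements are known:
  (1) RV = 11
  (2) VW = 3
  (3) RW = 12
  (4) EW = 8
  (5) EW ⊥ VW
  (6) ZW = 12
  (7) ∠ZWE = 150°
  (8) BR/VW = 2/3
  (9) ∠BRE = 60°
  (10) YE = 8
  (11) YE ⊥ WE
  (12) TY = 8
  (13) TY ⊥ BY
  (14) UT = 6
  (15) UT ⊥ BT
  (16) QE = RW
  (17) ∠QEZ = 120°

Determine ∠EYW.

Step 1: By the law of cosines on triangle YEW: YW² = 8² + 8² − 2·8·8·cos(90°) = 128, so YW = 8·√2.
Step 2: By the inverse law of cosines on triangle EYW: cos(∠EYW) = (8² + (8·√2)² − 8²) / (2·8·8·√2) = 128/181.02 = 0.7071, so ∠EYW = 45°.

Therefore, the measure of angle ∠EYW = 45°.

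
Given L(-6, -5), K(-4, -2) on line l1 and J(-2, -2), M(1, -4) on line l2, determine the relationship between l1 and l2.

Slope of line 1: m1 = (-2 - -5)/(-4 - -6) = 3/2 = 3/2
Slope of line 2: m2 = (-4 - -2)/(1 - -2) = -2/3 = -2/3
Two lines are perpendicular when the product of their slopes is -1 (negative reciprocals).
m1 * m2 = (3/2) * (-2/3) = -1, confirming perpendicularity.

Perpendicular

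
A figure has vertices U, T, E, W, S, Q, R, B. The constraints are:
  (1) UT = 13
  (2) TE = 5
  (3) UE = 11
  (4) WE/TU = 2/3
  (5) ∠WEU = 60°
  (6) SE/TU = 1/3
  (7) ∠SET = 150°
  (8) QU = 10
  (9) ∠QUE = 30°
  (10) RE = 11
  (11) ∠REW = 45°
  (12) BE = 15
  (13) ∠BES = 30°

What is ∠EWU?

From the given relations: WE = 2/3·TU = 2/3·13 ≈ 8.67.
Step 1: By the law of cosines on triangle WEU: WU² = 8.67² + 11² − 2·8.67·11·cos(60°) = 100.78, so WU ≈ 10.04.
Step 2: By the inverse law of cosines on triangle EWU: cos(∠EWU) = (8.67² + 10.04² − 11²) / (2·8.67·10.04) = 54.89/174.01 = 0.3154, so ∠EWU = 71.61°.

Therefore, the measure of angle ∠EWU = 71.61°.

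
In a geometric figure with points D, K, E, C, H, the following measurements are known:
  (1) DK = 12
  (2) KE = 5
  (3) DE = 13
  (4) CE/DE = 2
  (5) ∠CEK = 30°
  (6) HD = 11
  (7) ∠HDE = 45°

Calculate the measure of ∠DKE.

Step 1: By the inverse law of cosines on triangle DKE: cos(∠DKE) = (12² + 5² − 13²) / (2·12·5) = 0/120 = 0, so ∠DKE = 90°.

Therefore, the measure of angle ∠DKE = 90°.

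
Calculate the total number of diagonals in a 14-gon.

Each of the 14 vertices connects to 11 non-adjacent vertices via diagonals.
Total connections = 14 × 11 = 154, but each diagonal is counted twice.
Number of diagonals = 154 / 2 = 77.

77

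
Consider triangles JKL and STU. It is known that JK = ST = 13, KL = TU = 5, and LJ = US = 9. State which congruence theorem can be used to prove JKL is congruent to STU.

The given information provides:
JK = ST = 13, KL = TU = 5, and LJ = US = 9
This matches the SSS congruence theorem.
All three pairs of corresponding sides are equal (Side-Side-Side).

SSS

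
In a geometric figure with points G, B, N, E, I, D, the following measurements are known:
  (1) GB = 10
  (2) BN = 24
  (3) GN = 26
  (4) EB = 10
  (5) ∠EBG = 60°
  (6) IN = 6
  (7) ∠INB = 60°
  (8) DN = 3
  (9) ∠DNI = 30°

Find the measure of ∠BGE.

Step 1: By the law of cosines on triangle GBE: GE² = 10² + 10² − 2·10·10·cos(60°) = 100, so GE = 10.
Step 2: By the inverse law of cosines on triangle BGE: cos(∠BGE) = (10² + 10² − 10²) / (2·10·10) = 100/200 = 0.5, so ∠BGE = 60°.

Therefore, the measure of angle ∠BGE = 60°.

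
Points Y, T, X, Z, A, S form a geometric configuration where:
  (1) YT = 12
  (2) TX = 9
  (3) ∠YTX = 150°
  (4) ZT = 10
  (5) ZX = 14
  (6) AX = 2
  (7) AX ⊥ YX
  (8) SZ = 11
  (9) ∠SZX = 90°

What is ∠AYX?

Step 1: By the law of cosines on triangle XTY: XY² = 9² + 12² − 2·9·12·cos(150°) = 412.06, so XY ≈ 20.3.
Step 2: By the law of cosines on triangle YXA: YA² = 20.3² + 2² − 2·20.3·2·cos(90°) = 416.06, so YA ≈ 20.4.
Step 3: By the inverse law of cosines on triangle AYX: cos(∠AYX) = (20.4² + 20.3² − 2²) / (2·20.4·20.3) = 824.12/828.11 = 0.9952, so ∠AYX = 5.63°.

Therefore, the measure of angle ∠AYX = 5.63°.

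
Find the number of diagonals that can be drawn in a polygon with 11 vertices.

The number of diagonals in an n-gon is n(n - 3)/2.
For n = 11: 11(11 - 3)/2 = 11 × 8 / 2 = 44.

44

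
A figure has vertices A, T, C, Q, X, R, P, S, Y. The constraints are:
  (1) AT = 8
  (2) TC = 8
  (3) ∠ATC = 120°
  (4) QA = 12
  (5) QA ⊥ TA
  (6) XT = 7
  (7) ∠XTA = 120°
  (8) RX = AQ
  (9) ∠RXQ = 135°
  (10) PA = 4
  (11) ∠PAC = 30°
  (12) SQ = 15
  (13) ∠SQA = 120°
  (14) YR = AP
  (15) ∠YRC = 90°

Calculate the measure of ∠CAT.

Step 1: By the law of cosines on triangle ATC: AC² = 8² + 8² − 2·8·8·cos(120°) = 192, so AC = 8·√3.
Step 2: By the inverse law of cosines on triangle CAT: cos(∠CAT) = ((8·√3)² + 8² − 8²) / (2·8·√3·8) = 192/221.7 = 0.866, so ∠CAT = 30°.

Therefore, the measure of angle ∠CAT = 30°.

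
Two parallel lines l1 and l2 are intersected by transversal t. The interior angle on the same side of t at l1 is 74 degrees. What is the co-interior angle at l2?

Co-interior (same-side interior) angles are between the parallel lines on the same side of the transversal.
Unlike corresponding or alternate interior angles, they are supplementary rather than equal.
So the angle = 180 - 74 = 106 degrees.

106 degrees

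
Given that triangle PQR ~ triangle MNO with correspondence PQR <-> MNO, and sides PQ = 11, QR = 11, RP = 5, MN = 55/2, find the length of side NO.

Since the triangles are similar, the ratio of corresponding sides is constant.
Scale factor k = MN / PQ = 55/2 / 11 = 5/2
NO = k * QR = 5/2 * 11 = 55/2

55/2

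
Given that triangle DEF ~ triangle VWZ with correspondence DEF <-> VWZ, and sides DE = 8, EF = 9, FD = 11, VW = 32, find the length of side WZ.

Since the triangles are similar, the ratio of corresponding sides is constant.
Scale factor k = VW / DE = 32 / 8 = 4
WZ = k * EF = 4 * 9 = 36

36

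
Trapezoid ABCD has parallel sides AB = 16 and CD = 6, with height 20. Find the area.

Area of a trapezoid = (base1 + base2) * height / 2
Area = (16 + 6) * 20 / 2
Area = 22 * 20 / 2
Area = 440 / 2
Area = 220

220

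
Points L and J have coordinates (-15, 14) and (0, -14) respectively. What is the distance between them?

d = sqrt((0 - -15)^2 + (-14 - 14)^2)
d = sqrt(15^2 + -28^2)
d = sqrt(225 + 784)
d = sqrt(1009)

sqrt(1009)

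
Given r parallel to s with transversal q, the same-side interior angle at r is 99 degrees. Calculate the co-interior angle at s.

Co-interior (same-side interior) angles are between the parallel lines on the same side of the transversal.
Unlike corresponding or alternate interior angles, they are supplementary rather than equal.
So the angle = 180 - 99 = 81 degrees.

81 degrees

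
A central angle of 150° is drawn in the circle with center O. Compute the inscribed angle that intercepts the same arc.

By the inscribed angle theorem, the inscribed angle is half the central angle.
Inscribed angle = 150° / 2 = 75°

75°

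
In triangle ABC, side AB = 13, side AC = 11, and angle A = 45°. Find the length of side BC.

Law of cosines: BC^2 = 13^2 + 11^2 - 2(13)(11)cos(45°) = 290 - 143*sqrt(2), so BC = sqrt(290 - 143*sqrt(2)).

sqrt(290 - 143*sqrt(2))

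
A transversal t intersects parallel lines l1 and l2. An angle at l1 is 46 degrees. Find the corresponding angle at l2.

Corresponding angles formed by parallel lines and a transversal are equal.
The given angle is 46 degrees.
The corresponding angle = 46 degrees.

46 degrees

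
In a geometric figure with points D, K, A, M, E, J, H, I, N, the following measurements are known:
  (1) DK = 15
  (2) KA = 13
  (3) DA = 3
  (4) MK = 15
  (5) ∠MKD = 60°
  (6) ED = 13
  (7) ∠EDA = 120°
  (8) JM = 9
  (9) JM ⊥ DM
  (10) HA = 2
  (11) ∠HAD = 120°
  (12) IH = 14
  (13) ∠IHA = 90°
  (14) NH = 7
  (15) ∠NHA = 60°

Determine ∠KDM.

Step 1: By the law of cosines on triangle DKM: DM² = 15² + 15² − 2·15·15·cos(60°) = 225, so DM = 15.
Step 2: By the inverse law of cosines on triangle KDM: cos(∠KDM) = (15² + 15² − 15²) / (2·15·15) = 225/450 = 0.5, so ∠KDM = 60°.

Therefore, the measure of angle ∠KDM = 60°.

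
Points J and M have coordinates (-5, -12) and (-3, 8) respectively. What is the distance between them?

The horizontal distance is |-3 - -5| = 2 and the vertical distance is |8 - -12| = 20.
By the Pythagorean theorem, d = sqrt(2^2 + 20^2) = sqrt(404) = 2*sqrt(101).

2*sqrt(101)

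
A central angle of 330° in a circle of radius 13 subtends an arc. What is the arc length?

Arc length = 2π(13)(11/12) = 143*pi/6

143*pi/6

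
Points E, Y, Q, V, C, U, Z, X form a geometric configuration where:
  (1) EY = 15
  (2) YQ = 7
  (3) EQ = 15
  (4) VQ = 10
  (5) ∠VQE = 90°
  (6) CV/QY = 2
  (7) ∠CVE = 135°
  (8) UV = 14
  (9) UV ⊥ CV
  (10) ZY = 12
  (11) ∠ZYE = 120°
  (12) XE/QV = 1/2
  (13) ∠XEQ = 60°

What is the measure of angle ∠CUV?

From the given relations: CV = 2·QY = 2·7 = 14.
Step 1: By the law of cosines on triangle UVC: UC² = 14² + 14² − 2·14·14·cos(90°) = 392, so UC = 14·√2.
Step 2: By the inverse law of cosines on triangle CUV: cos(∠CUV) = ((14·√2)² + 14² − 14²) / (2·14·√2·14) = 392/554.37 = 0.7071, so ∠CUV = 45°.

Therefore, the measure of angle ∠CUV = 45°.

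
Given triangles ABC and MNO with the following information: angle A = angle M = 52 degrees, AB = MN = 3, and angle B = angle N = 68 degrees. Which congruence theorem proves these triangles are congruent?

Consider the given information: angle A = angle M = 52 degrees, AB = MN = 3, and angle B = angle N = 68 degrees
This is not SSS or HL: SSS requires all three pairs of sides, but we don't have that. HL only applies to right triangles with matching hypotenuse and leg.
The correct criterion is ASA. Two pairs of corresponding angles and the included side are equal (Angle-Side-Angle).

ASA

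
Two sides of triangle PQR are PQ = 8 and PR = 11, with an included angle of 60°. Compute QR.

When two sides and the included angle are known, the law of cosines gives the third side.
c^2 = a^2 + b^2 - 2ab cos(C) generalizes the Pythagorean theorem to non-right triangles.
Here: QR^2 = 64 + 121 - 176*(1/2) = 97
QR = sqrt(97)

sqrt(97)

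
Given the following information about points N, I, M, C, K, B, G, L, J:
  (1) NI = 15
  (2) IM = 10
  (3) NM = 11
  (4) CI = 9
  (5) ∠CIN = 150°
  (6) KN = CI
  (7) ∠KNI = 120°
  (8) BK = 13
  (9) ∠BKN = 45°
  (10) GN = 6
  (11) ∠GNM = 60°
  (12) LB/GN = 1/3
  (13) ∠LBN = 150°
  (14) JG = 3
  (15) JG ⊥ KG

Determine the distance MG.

Step 1: By the law of cosines on triangle MNG: MG² = 11² + 6² − 2·11·6·cos(60°) = 91, so MG = √91.

Therefore, the length of MG = √91.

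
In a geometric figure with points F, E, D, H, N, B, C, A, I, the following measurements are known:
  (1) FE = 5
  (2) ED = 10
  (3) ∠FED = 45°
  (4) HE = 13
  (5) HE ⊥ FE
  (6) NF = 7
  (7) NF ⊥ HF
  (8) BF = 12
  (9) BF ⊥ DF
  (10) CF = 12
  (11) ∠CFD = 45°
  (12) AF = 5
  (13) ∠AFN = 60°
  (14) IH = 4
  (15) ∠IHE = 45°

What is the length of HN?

Step 1: By the law of cosines on triangle FEH: FH² = 5² + 13² − 2·5·13·cos(90°) = 194, so FH = √194.
Step 2: By the law of cosines on triangle HFN: HN² = √194² + 7² − 2·√194·7·cos(90°) = 243, so HN = 9·√3.

Therefore, the length of HN = 9·√3.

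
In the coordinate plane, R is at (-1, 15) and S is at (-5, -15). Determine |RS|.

d = sqrt((-4)^2 + (-30)^2) = sqrt(916) = 2*sqrt(229)

2*sqrt(229)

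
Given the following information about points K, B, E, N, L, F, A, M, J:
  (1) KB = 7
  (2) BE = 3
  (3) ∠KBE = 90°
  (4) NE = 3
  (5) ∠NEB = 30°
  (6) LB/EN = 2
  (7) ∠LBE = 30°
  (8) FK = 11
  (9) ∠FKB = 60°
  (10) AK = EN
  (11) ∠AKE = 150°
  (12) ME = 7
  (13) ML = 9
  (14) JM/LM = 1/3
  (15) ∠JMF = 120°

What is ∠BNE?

Step 1: By the law of cosines on triangle NEB: NB² = 3² + 3² − 2·3·3·cos(30°) = 2.41, so NB ≈ 1.55.
Step 2: By the inverse law of cosines on triangle BNE: cos(∠BNE) = (1.55² + 3² − 3²) / (2·1.55·3) = 2.41/9.32 = 0.2588, so ∠BNE = 75°.

Therefore, the measure of angle ∠BNE = 75°.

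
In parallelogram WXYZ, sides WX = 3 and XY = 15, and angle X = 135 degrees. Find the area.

Area = 3 * 15 * sin(135°) = 45 * sqrt(2)/2 = 45*sqrt(2)/2

45*sqrt(2)/2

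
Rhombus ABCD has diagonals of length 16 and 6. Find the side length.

Half-diagonals are 8 and 3. side = sqrt(8^2 + 3^2) = sqrt(73)

sqrt(73)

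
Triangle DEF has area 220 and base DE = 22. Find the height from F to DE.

Rearranging the area formula Area = (1/2) * base * height:
height = 2 * Area / base = 2 * 220 / 22 = 20.

20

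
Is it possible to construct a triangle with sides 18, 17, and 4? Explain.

Check all three triangle inequalities:
18 + 17 = 35 > 4 ✓
18 + 4 = 22 > 17 ✓
17 + 4 = 21 > 18 ✓
All conditions hold, so these sides form a valid triangle.

Yes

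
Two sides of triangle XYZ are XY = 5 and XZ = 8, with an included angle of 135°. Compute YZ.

By the law of cosines: YZ^2 = XY^2 + XZ^2 - 2*XY*XZ*cos(X)
YZ^2 = 5^2 + 8^2 - 2*5*8*cos(135°)
YZ^2 = 25 + 64 - 80*(-sqrt(2)/2)
YZ^2 = 40*sqrt(2) + 89
YZ = sqrt(40*sqrt(2) + 89)

sqrt(40*sqrt(2) + 89)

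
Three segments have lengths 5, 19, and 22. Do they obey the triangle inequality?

Sort the sides: 5, 19, 22.
It suffices to check that the sum of the two smallest exceeds the largest:
5 + 19 = 24 > 22. ✓
Yes, a valid triangle can be formed.

Yes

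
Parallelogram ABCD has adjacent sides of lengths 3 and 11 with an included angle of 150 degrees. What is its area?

Area = 3 * 11 * sin(150°) = 33 * 1/2 = 33/2

33/2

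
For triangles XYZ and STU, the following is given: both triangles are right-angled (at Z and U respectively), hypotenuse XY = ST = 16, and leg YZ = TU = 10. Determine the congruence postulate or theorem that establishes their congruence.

The given information matches HL: The hypotenuse and one leg of two right triangles are equal (Hypotenuse-Leg).

HL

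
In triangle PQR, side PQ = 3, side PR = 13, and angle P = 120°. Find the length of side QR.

When two sides and the included angle are known, the law of cosines gives the third side.
c^2 = a^2 + b^2 - 2ab cos(C) generalizes the Pythagorean theorem to non-right triangles.
Here: QR^2 = 9 + 169 - 78*(-1/2) = 217
QR = sqrt(217)

sqrt(217)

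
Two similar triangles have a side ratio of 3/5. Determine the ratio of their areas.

Area scales with the square of linear dimensions. If every length is multiplied by 3/5, then the area is multiplied by (3/5)^2 = 9/25.
The area ratio is 9:25.

9:25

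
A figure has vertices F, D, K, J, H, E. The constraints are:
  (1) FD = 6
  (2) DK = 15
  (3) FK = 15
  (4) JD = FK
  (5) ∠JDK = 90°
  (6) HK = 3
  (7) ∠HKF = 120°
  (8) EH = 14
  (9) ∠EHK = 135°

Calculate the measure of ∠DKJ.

From the given relations: JD = FK = 15.
Step 1: By the law of cosines on triangle KDJ: KJ² = 15² + 15² − 2·15·15·cos(90°) = 450, so KJ = 15·√2.
Step 2: By the inverse law of cosines on triangle DKJ: cos(∠DKJ) = (15² + (15·√2)² − 15²) / (2·15·15·√2) = 450/636.4 = 0.7071, so ∠DKJ = 45°.

Therefore, the measure of angle ∠DKJ = 45°.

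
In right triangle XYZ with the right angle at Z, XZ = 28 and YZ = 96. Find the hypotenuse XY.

In a right triangle, the square of the hypotenuse equals the sum of the squares of the two legs.
The legs are 28 and 96, so the hypotenuse = sqrt(784 + 9216) = sqrt(10000) = 100.

100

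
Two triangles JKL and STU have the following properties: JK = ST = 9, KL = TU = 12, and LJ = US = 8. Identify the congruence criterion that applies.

The given information provides:
JK = ST = 9, KL = TU = 12, and LJ = US = 8
This matches the SSS congruence theorem.
All three pairs of corresponding sides are equal (Side-Side-Side).

SSS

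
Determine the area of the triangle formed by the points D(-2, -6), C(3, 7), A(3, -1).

The Shoelace formula computes the area from vertex coordinates by summing cross products.
For vertices (-2,-6), (3,7), (3,-1):
Signed sum = -2*7 - 3*-6 + 3*-1 - 3*7 + 3*-6 - -2*-1
= 4 + -24 + -20 = -40
Area = (1/2)|-40| = 20.

20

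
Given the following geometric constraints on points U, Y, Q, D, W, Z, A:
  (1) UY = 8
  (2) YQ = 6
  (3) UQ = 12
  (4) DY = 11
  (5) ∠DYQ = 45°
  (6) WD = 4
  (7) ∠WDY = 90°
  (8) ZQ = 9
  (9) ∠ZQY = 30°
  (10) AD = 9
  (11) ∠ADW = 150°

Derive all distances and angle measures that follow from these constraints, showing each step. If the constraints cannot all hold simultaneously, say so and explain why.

The constraints are consistent.

Step 1: From YD = 11, DW = 4, and ∠YDW = 90°, by the law of cosines:
  YW² = YD² + DW² - 2·YD·DW·cos(90°) = 121 + 16 - 0 = 137
  YW = √137

Step 2: From YQ = 6, QZ = 9, and ∠YQZ = 30°, by the law of cosines:
  YZ² = YQ² + QZ² - 2·YQ·QZ·cos(30°) = 36 + 81 - 93.53 = 23.47
  YZ ≈ 4.84

Step 3: From QY = 6, YD = 11, and ∠QYD = 45°, by the law of cosines:
  QD² = QY² + YD² - 2·QY·YD·cos(45°) = 36 + 121 - 93.34 = 63.66
  QD ≈ 7.98

Step 4: From WD = 4, DA = 9, and ∠WDA = 150°, by the law of cosines:
  WA² = WD² + DA² - 2·WD·DA·cos(150°) = 16 + 81 + 62.35 = 159.4
  WA ≈ 12.62

Step 5: From UQ = 12, UY = 8, QY = 6, by the inverse law of cosines:
  cos(∠QUY) = (UQ² + UY² - QY²) / (2·UQ·UY)
  ∠QUY = 26.38°

Step 6: From YQ = 6, YU = 8, QU = 12, by the inverse law of cosines:
  cos(∠QYU) = (YQ² + YU² - QU²) / (2·YQ·YU)
  ∠QYU = 117.28°

Step 7: From QU = 12, QY = 6, UY = 8, by the inverse law of cosines:
  cos(∠UQY) = (QU² + QY² - UY²) / (2·QU·QY)
  ∠UQY = 36.34°

Step 8: From YD = 11, YW = √137, DW = 4, by the inverse law of cosines:
  cos(∠DYW) = (YD² + YW² - DW²) / (2·YD·YW)
  ∠DYW = 19.98°

Step 9: From YQ = 6, YZ = 4.84, QZ = 9, by the inverse law of cosines:
  cos(∠QYZ) = (YQ² + YZ² - QZ²) / (2·YQ·YZ)
  ∠QYZ = 111.74°

Step 10: From QD = 7.98, QY = 6, DY = 11, by the inverse law of cosines:
  cos(∠DQY) = (QD² + QY² - DY²) / (2·QD·QY)
  ∠DQY = 102.88°

Step 11: From DQ = 7.98, DY = 11, QY = 6, by the inverse law of cosines:
  cos(∠QDY) = (DQ² + DY² - QY²) / (2·DQ·DY)
  ∠QDY = 32.12°

Step 12: From WA = 12.62, WD = 4, AD = 9, by the inverse law of cosines:
  cos(∠AWD) = (WA² + WD² - AD²) / (2·WA·WD)
  ∠AWD = 20.88°

Step 13: From WD = 4, WY = √137, DY = 11, by the inverse law of cosines:
  cos(∠DWY) = (WD² + WY² - DY²) / (2·WD·WY)
  ∠DWY = 70.02°

Step 14: From ZQ = 9, ZY = 4.84, QY = 6, by the inverse law of cosines:
  cos(∠QZY) = (ZQ² + ZY² - QY²) / (2·ZQ·ZY)
  ∠QZY = 38.26°

Step 15: From AD = 9, AW = 12.62, DW = 4, by the inverse law of cosines:
  cos(∠DAW) = (AD² + AW² - DW²) / (2·AD·AW)
  ∠DAW = 9.12°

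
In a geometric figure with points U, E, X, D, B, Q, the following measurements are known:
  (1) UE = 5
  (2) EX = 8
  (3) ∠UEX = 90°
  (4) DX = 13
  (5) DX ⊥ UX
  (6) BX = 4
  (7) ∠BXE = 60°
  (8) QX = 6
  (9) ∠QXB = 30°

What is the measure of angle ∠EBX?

Step 1: By the law of cosines on triangle BXE: BE² = 4² + 8² − 2·4·8·cos(60°) = 48, so BE = 4·√3.
Step 2: By the inverse law of cosines on triangle EBX: cos(∠EBX) = ((4·√3)² + 4² − 8²) / (2·4·√3·4) = 0/55.43 = 0, so ∠EBX = 90°.

Therefore, the measure of angle ∠EBX = 90°.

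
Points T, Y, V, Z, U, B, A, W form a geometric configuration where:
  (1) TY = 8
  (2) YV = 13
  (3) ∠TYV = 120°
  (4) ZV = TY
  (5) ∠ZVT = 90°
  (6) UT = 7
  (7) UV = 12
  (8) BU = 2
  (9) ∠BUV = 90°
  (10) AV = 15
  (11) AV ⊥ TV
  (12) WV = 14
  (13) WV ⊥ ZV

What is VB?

Step 1: By the law of cosines on triangle VUB: VB² = 12² + 2² − 2·12·2·cos(90°) = 148, so VB = 2·√37.

Therefore, the length of VB = 2·√37.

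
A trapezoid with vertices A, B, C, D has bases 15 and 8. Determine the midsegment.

The midsegment of a trapezoid = (base1 + base2) / 2
midsegment = (15 + 8) / 2
midsegment = 23 / 2
midsegment = 23/2

23/2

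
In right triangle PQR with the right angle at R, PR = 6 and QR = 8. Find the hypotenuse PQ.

PQ = sqrt(6^2 + 8^2) = sqrt(100) = 10

10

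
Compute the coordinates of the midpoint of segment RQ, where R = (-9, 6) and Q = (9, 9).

The midpoint is the average of the coordinates:
x: (-9 + 9)/2 = 0
y: (6 + 9)/2 = 15/2
Midpoint = (0, 15/2)

(0, 15/2)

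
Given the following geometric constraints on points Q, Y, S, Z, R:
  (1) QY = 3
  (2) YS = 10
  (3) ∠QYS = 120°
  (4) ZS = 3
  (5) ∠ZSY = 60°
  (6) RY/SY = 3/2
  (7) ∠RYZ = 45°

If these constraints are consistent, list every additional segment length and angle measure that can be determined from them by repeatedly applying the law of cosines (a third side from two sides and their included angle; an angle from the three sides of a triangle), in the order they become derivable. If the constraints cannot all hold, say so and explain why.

The constraints are consistent. Derivable facts, in order:
After 1 step:
- QS = √139
- YZ = √79
After 2 steps:
- ZR ≈ 10.74
- ∠QSY = 12.73°
- ∠SQY = 47.27°
- ∠SYZ = 17°
- ∠SZY = 103°
After 3 steps:
- ∠RZY = 99.2°
- ∠YRZ = 35.8°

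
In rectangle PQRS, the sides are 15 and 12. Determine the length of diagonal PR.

Using the Pythagorean theorem:
d² = 15² + 12² = 225 + 144 = 369
d = sqrt(369) = 3*sqrt(41)

3*sqrt(41)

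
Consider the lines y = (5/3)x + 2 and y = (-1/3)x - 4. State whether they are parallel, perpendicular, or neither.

Slope of line 1: m1 = 5/3
Slope of line 2: m2 = -1/3
For parallel lines we need equal slopes: 5/3 != -1/3.
For perpendicular lines we need m1*m2 = -1: (5/3)(-1/3) = -5/9 != -1.
Since neither condition holds, the lines are neither parallel nor perpendicular.

Neither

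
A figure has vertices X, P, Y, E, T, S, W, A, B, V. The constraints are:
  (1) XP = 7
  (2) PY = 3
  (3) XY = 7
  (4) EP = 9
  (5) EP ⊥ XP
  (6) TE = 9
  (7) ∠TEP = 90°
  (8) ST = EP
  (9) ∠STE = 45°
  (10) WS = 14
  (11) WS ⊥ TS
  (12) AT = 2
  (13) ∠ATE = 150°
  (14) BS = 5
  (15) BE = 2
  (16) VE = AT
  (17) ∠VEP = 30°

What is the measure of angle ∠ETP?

Step 1: By the law of cosines on triangle TEP: TP² = 9² + 9² − 2·9·9·cos(90°) = 162, so TP = 9·√2.
Step 2: By the inverse law of cosines on triangle ETP: cos(∠ETP) = (9² + (9·√2)² − 9²) / (2·9·9·√2) = 162/229.1 = 0.7071, so ∠ETP = 45°.

Therefore, the measure of angle ∠ETP = 45°.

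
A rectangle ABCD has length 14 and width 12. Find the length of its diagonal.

d = sqrt(14^2 + 12^2) = sqrt(340) = 2*sqrt(85)

2*sqrt(85)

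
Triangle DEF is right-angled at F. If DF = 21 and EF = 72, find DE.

In a right triangle, the square of the hypotenuse equals the sum of the squares of the two legs.
The legs are 21 and 72, so the hypotenuse = sqrt(441 + 5184) = sqrt(5625) = 75.

75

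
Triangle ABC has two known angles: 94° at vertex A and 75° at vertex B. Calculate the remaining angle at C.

Let angle C = x. Then 94 + 75 + x = 180.
x = 180 - 169 = 11 degrees.

11 degrees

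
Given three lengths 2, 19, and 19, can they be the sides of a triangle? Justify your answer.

Check all three triangle inequalities:
2 + 19 = 21 > 19 ✓
2 + 19 = 21 > 19 ✓
19 + 19 = 38 > 2 ✓
All conditions hold, so these sides form a valid triangle.

Yes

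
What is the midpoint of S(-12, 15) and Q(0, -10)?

The midpoint is the average of the coordinates:
x: (-12 + 0)/2 = -6
y: (15 + -10)/2 = 5/2
Midpoint = (-6, 5/2)

(-6, 5/2)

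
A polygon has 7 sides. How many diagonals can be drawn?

Total line segments between 7 vertices = C(7,2) = 21.
Subtract the 7 sides: 21 - 7 = 14 diagonals.

14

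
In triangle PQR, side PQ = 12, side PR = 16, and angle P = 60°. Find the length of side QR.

By the law of cosines: QR^2 = PQ^2 + PR^2 - 2*PQ*PR*cos(P)
QR^2 = 12^2 + 16^2 - 2*12*16*cos(60°)
QR^2 = 144 + 256 - 384*(1/2)
QR^2 = 208
QR = 4*sqrt(13)

4*sqrt(13)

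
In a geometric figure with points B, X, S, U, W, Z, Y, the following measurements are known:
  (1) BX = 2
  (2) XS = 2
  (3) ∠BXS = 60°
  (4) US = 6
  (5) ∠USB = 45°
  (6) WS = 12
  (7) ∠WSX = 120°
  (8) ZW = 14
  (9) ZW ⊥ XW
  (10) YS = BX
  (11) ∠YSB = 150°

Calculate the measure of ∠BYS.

From the given relations: YS = BX = 2.
Step 1: By the law of cosines on triangle BXS: BS² = 2² + 2² − 2·2·2·cos(60°) = 4, so BS = 2.
Step 2: By the law of cosines on triangle YSB: YB² = 2² + 2² − 2·2·2·cos(150°) = 14.93, so YB ≈ 3.86.
Step 3: By the inverse law of cosines on triangle BYS: cos(∠BYS) = (3.86² + 2² − 2²) / (2·3.86·2) = 14.93/15.45 = 0.9659, so ∠BYS = 15°.

Therefore, the measure of angle ∠BYS = 15°.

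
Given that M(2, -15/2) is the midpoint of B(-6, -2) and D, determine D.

Using the midpoint formula: M = ((x1 + x2)/2, (y1 + y2)/2)
We know M = (2, -15/2) and B = (-6, -2)
For x: 2 = (-6 + x2)/2, so x2 = 2*2 - -6 = 10
For y: -15/2 = (-2 + y2)/2, so y2 = 2*-15/2 - -2 = -13
D = (10, -13)

(10, -13)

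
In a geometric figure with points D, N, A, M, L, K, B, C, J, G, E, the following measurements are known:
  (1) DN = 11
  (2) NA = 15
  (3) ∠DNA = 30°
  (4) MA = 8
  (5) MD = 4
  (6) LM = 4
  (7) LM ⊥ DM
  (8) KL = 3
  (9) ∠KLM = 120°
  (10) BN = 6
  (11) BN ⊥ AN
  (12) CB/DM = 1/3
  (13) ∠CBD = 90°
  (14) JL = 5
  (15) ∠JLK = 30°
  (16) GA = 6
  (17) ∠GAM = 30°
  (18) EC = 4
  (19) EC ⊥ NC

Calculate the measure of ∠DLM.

Step 1: By the law of cosines on triangle LMD: LD² = 4² + 4² − 2·4·4·cos(90°) = 32, so LD = 4·√2.
Step 2: By the inverse law of cosines on triangle DLM: cos(∠DLM) = ((4·√2)² + 4² − 4²) / (2·4·√2·4) = 32/45.25 = 0.7071, so ∠DLM = 45°.

Therefore, the measure of angle ∠DLM = 45°.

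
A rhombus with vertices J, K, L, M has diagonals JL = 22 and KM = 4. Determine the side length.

In a rhombus, the diagonals bisect each other perpendicularly, creating four congruent right triangles.
Each triangle has legs 11 (half of 22) and 2 (half of 4).
The hypotenuse of each right triangle is a side of the rhombus:
side = sqrt(11^2 + 2^2) = sqrt(125) = 5*sqrt(5)

5*sqrt(5)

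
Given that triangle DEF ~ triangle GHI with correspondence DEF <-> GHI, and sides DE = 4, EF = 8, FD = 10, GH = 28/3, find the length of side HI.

k = 28/3/4 = 7/3. HI = 7/3 * 8 = 56/3.

56/3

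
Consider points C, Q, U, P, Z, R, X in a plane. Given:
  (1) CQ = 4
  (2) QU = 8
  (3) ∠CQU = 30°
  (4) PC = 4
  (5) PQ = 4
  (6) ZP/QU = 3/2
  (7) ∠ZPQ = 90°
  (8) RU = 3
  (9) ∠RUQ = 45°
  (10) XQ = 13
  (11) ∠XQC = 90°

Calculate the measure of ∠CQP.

Step 1: By the inverse law of cosines on triangle CQP: cos(∠CQP) = (4² + 4² − 4²) / (2·4·4) = 16/32 = 0.5, so ∠CQP = 60°.

Therefore, the measure of angle ∠CQP = 60°.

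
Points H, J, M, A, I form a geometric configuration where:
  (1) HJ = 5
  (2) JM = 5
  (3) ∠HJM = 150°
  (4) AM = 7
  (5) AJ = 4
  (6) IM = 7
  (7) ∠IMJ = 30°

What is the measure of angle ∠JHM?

Step 1: By the law of cosines on triangle HJM: HM² = 5² + 5² − 2·5·5·cos(150°) = 93.3, so HM ≈ 9.66.
Step 2: By the inverse law of cosines on triangle JHM: cos(∠JHM) = (5² + 9.66² − 5²) / (2·5·9.66) = 93.3/96.59 = 0.9659, so ∠JHM = 15°.

Therefore, the measure of angle ∠JHM = 15°.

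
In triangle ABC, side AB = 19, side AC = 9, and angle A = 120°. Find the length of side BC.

When two sides and the included angle are known, the law of cosines gives the third side.
c^2 = a^2 + b^2 - 2ab cos(C) generalizes the Pythagorean theorem to non-right triangles.
Here: BC^2 = 361 + 81 - 342*(-1/2) = 613
BC = sqrt(613)

sqrt(613)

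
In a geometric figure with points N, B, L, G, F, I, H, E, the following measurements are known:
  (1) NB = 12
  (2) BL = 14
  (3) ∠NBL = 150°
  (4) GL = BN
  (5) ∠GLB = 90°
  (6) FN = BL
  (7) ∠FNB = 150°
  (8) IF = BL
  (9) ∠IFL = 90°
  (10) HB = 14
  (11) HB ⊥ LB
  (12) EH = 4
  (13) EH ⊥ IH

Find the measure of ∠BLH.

Step 1: By the law of cosines on triangle LBH: LH² = 14² + 14² − 2·14·14·cos(90°) = 392, so LH = 14·√2.
Step 2: By the inverse law of cosines on triangle BLH: cos(∠BLH) = (14² + (14·√2)² − 14²) / (2·14·14·√2) = 392/554.37 = 0.7071, so ∠BLH = 45°.

Therefore, the measure of angle ∠BLH = 45°.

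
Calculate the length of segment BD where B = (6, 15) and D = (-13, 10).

The horizontal distance is |-13 - 6| = 19 and the vertical distance is |10 - 15| = 5.
By the Pythagorean theorem, d = sqrt(19^2 + 5^2) = sqrt(386).

sqrt(386)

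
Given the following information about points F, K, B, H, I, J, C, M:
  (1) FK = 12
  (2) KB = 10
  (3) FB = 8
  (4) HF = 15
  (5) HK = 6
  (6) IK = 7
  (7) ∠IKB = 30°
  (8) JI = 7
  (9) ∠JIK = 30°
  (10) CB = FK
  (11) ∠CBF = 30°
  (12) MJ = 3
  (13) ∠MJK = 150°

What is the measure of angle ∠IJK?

Step 1: By the law of cosines on triangle JIK: JK² = 7² + 7² − 2·7·7·cos(30°) = 13.13, so JK ≈ 3.62.
Step 2: By the inverse law of cosines on triangle IJK: cos(∠IJK) = (7² + 3.62² − 7²) / (2·7·3.62) = 13.13/50.73 = 0.2588, so ∠IJK = 75°.

Therefore, the measure of angle ∠IJK = 75°.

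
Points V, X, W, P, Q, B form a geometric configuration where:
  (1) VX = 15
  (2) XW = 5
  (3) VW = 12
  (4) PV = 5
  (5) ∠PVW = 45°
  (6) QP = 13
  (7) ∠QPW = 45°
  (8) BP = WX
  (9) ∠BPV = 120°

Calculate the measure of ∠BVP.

From the given relations: BP = WX = 5.
Step 1: By the law of cosines on triangle VPB: VB² = 5² + 5² − 2·5·5·cos(120°) = 75, so VB = 5·√3.
Step 2: By the inverse law of cosines on triangle BVP: cos(∠BVP) = ((5·√3)² + 5² − 5²) / (2·5·√3·5) = 75/86.6 = 0.866, so ∠BVP = 30°.

Therefore, the measure of angle ∠BVP = 30°.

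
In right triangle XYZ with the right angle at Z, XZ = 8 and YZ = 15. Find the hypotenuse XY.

In a right triangle, the square of the hypotenuse equals the sum of the squares of the two legs.
The legs are 8 and 15, so the hypotenuse = sqrt(64 + 225) = sqrt(289) = 17.

17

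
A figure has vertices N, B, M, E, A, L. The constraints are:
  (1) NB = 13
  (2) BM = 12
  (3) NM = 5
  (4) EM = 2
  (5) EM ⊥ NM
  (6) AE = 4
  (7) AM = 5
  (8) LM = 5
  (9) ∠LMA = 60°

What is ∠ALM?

Step 1: By the law of cosines on triangle LMA: LA² = 5² + 5² − 2·5·5·cos(60°) = 25, so LA = 5.
Step 2: By the inverse law of cosines on triangle ALM: cos(∠ALM) = (5² + 5² − 5²) / (2·5·5) = 25/50 = 0.5, so ∠ALM = 60°.

Therefore, the measure of angle ∠ALM = 60°.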